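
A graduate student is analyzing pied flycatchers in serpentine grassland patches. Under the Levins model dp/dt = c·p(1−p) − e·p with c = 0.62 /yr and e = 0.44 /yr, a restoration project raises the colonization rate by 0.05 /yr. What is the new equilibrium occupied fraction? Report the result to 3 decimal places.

Before: p* = 1 − 0.44/0.62 = 0.2903.
After the change, c = 0.67, e = 0.44, so p* = 1 − 0.44/0.67 = 0.3433.

0.343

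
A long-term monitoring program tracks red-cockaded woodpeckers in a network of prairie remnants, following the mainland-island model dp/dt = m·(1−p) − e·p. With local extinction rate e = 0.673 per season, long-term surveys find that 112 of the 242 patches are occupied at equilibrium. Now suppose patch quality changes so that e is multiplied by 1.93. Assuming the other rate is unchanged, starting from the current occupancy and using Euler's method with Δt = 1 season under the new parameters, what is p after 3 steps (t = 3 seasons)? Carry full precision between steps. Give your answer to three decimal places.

0.204

Observed p* = 112/242 = 0.46281.
Balance m(1−p*) = e·p* gives m = e·p*/(1−p*) = 0.673×0.46281/0.53719 = 0.57982.
Starting from p₀ = 0.46281; update p ← p + (dp/dt)·Δt with the new parameters.
t = 1: p = 0.46281 + (-0.28967) = 0.17314
t = 2: p = 0.17314 + (+0.25453) = 0.42767
t = 3: p = 0.42767 + (-0.22366) = 0.20402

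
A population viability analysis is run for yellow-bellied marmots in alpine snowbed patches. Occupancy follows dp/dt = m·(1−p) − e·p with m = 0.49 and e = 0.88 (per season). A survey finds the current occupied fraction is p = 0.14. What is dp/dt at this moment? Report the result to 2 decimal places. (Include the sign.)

Colonization term: m·(1−p) = 0.49×0.8600 = 0.42140.
Extinction term: e·p = 0.12320.
dp/dt = 0.42140 − 0.12320 = 0.29820.

0.30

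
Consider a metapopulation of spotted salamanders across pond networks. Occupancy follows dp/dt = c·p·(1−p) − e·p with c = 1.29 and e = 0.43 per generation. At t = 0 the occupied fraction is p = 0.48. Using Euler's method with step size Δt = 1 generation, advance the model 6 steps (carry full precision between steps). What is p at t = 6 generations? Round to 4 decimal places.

Update rule: p ← p + [c·p·(1−p) − e·p]·Δt with Δt = 1.
step 1: Δp = +0.11558, p = 0.59558
step 2: Δp = +0.05461, p = 0.65020
step 3: Δp = +0.01381, p = 0.66401
step 4: Δp = +0.00227, p = 0.66629
step 5: Δp = +0.00033, p = 0.66661
step 6: Δp = +0.00005, p = 0.66666

0.6667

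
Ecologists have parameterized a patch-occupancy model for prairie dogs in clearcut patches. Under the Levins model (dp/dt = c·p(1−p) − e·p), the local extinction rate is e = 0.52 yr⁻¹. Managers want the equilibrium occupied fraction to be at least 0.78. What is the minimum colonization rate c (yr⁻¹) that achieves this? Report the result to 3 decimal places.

2.364

p* = 1 − e/c ≥ 0.78 requires e/c ≤ 0.2200, i.e. c ≥ e/0.2200.
c_min = 0.52/0.2200 = 2.3636.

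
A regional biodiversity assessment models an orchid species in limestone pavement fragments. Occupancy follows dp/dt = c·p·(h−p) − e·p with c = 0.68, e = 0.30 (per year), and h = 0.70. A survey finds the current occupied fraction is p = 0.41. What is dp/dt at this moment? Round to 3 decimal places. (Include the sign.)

Colonization term: c·p·(h−p) = 0.68×0.41×0.2900 = 0.08085.
Extinction term: e·p = 0.12300.
dp/dt = 0.08085 − 0.12300 = -0.04215.

-0.042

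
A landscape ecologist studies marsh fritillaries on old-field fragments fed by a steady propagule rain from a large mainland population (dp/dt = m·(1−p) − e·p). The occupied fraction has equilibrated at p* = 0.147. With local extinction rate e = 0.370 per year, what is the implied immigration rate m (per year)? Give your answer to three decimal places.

0.064

At equilibrium m(1−p*) = e·p*, so m = e·p*/(1−p*).
m = 0.370 × 0.147 / 0.8530 = 0.0544/0.8530 = 0.0638.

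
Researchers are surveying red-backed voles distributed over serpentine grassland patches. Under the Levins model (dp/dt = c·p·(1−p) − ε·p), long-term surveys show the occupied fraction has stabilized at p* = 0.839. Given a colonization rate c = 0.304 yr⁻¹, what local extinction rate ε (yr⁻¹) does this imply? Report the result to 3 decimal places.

0.049

At equilibrium c(1−p*) = ε.
ε = 0.304 × (1 − 0.839) = 0.304 × 0.1610 = 0.0489.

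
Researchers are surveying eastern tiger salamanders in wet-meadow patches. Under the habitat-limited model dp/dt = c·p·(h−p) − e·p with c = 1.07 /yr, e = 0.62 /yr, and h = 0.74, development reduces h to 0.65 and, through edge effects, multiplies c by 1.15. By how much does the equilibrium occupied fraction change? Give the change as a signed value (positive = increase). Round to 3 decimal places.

-0.014

Before: p* = h − e/c = 0.74 − 0.62/1.07 = 0.74 − 0.5794 = 0.1606.
After: c = 1.2305, e = 0.62, h = 0.65; p* = 0.65 − 0.62/1.2305 = 0.1461.
Δp* = 0.1461 − 0.1606 = -0.0144.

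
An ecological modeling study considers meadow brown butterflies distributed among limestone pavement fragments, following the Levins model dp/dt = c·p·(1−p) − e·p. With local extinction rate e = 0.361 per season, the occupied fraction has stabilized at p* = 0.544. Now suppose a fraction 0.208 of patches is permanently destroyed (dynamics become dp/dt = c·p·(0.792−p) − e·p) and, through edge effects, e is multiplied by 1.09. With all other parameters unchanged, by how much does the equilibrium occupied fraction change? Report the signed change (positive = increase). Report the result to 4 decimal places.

Balance c(1−p*) = e gives c = e/(1 − 0.54400) = 0.361/0.45600 = 0.79167.
New p* = 0.792 − e/c = 0.792 − 0.39349/0.79167 = 0.29496.
Δp* = 0.29496 − 0.54400 = -0.24904.

-0.2490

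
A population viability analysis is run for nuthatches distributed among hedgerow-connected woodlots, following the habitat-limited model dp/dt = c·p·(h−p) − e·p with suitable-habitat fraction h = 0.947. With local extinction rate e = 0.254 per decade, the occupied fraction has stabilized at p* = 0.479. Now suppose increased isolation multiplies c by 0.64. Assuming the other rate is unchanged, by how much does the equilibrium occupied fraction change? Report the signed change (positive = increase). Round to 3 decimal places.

Balance c(h−p*) = e gives c = e/(0.947 − 0.47900) = 0.254/0.46800 = 0.54274.
New p* = 0.947 − e/c = 0.947 − 0.25400/0.34735 = 0.21575.
Δp* = 0.21575 − 0.47900 = -0.26325.

-0.263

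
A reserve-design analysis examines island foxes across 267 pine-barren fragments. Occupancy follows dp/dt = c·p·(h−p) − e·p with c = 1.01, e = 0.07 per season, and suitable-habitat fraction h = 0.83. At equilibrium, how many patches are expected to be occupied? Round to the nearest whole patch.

p* = h − e/c = 0.83 − 0.0693 = 0.7607.
Expected occupied patches = N × p* = 267 × 0.7607 = 203.11 ≈ 203.

203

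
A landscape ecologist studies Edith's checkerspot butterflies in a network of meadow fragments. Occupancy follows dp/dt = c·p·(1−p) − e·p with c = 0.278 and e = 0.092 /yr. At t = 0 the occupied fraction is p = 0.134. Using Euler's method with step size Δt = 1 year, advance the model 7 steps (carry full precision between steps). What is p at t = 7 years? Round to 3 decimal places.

Update rule: p ← p + [c·p·(1−p) − e·p]·Δt with Δt = 1.
step 1: Δp = +0.01993, p = 0.15393
step 2: Δp = +0.02204, p = 0.17598
step 3: Δp = +0.02412, p = 0.20010
step 4: Δp = +0.02609, p = 0.22619
step 5: Δp = +0.02785, p = 0.25403
step 6: Δp = +0.02931, p = 0.28334
step 7: Δp = +0.03038, p = 0.31373

0.314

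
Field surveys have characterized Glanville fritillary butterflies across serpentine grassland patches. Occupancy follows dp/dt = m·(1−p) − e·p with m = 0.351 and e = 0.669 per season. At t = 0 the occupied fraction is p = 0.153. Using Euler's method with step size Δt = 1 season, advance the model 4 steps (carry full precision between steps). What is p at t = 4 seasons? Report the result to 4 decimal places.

Update rule: p ← p + [m·(1−p) − e·p]·Δt with Δt = 1.
p: 0.15300 → 0.34794  (Δp = +0.19494)
p: 0.34794 → 0.34404  (Δp = -0.00390)
p: 0.34404 → 0.34412  (Δp = +0.00008)
p: 0.34412 → 0.34412  (Δp = -0.00000)

0.3441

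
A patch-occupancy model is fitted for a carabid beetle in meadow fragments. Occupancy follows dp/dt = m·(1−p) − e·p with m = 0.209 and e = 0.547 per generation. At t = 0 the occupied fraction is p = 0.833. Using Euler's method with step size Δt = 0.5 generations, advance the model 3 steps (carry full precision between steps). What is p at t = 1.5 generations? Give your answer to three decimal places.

0.410

Update rule: p ← p + [m·(1−p) − e·p]·Δt with Δt = 0.5.
p: 0.83300 → 0.62263  (Δp = -0.21037)
p: 0.62263 → 0.49177  (Δp = -0.13085)
p: 0.49177 → 0.41038  (Δp = -0.08139)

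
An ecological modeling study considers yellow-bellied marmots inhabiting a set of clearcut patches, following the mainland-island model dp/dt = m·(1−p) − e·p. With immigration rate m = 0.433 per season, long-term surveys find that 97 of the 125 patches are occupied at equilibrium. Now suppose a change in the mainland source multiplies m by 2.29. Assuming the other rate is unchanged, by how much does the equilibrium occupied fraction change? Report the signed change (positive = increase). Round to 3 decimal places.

Observed p* = 97/125 = 0.77600.
Balance m(1−p*) = e·p* gives e = m(1−p*)/p* = 0.433×0.22400/0.77600 = 0.12499.
New p* = m/(m+e) = 0.99157/(0.99157+0.12499) = 0.88806.
Δp* = 0.88806 − 0.77600 = +0.11206.

0.112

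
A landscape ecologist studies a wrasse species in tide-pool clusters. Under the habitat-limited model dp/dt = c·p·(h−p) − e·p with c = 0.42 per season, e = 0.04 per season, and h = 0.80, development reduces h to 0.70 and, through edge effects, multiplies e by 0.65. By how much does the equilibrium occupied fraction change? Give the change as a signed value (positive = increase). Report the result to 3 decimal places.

-0.067

Before: p* = h − e/c = 0.80 − 0.04/0.42 = 0.80 − 0.0952 = 0.7048.
After: c = 0.42, e = 0.026, h = 0.70; p* = 0.70 − 0.026/0.42 = 0.6381.
Δp* = 0.6381 − 0.7048 = -0.0667.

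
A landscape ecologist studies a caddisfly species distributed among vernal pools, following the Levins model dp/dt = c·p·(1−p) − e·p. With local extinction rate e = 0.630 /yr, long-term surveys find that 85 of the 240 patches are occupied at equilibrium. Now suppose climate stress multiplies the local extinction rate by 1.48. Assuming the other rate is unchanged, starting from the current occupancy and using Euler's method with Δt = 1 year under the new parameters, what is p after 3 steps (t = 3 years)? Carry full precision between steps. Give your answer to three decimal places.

Observed p* = 85/240 = 0.35417.
Balance c(1−p*) = e gives c = e/(1 − 0.35417) = 0.630/0.64583 = 0.97548.
Starting from p₀ = 0.35417; update p ← p + (dp/dt)·Δt with the new parameters.
step 1: Δp = -0.10710, p = 0.24707
step 2: Δp = -0.04890, p = 0.19817
step 3: Δp = -0.02977, p = 0.16840

0.168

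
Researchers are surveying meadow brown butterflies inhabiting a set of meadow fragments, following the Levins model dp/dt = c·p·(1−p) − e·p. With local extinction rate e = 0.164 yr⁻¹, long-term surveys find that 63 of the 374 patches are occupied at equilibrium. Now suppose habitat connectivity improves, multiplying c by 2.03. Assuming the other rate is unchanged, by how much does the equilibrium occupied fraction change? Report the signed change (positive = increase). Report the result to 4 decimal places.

Observed p* = 63/374 = 0.16845.
Balance c(1−p*) = e gives c = e/(1 − 0.16845) = 0.164/0.83155 = 0.19722.
New p* = 1 − e/c = 1 − 0.16400/0.40036 = 0.59037.
Δp* = 0.59037 − 0.16845 = +0.42192.

0.4219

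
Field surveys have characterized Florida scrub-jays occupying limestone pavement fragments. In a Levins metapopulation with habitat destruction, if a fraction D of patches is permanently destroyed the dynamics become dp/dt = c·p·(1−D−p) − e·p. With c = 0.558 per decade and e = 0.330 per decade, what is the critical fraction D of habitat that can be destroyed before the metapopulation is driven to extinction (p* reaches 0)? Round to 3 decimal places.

The nontrivial equilibrium is p* = (1−D) − e/c; extinction occurs when this hits zero.
So D_crit = 1 − e/c = 1 − 0.330/0.558 = 1 − 0.5914 = 0.4086.
This equals the undisturbed p*, a classic result of Lande's extension.

0.409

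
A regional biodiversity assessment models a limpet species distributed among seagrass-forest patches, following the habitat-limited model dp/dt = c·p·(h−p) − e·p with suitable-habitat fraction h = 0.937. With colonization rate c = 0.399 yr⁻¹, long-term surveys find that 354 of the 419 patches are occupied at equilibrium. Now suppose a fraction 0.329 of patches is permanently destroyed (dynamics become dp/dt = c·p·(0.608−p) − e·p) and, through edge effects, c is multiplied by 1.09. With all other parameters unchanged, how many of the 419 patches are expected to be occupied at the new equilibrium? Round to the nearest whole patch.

Observed p* = 354/419 = 0.84487.
Balance c(h−p*) = e gives e = 0.399×(0.937 − 0.84487) = 0.03676.
New p* = 0.608 − e/c = 0.608 − 0.03676/0.43491 = 0.52348.
Expected occupied = 419 × 0.52348 = 219.34 ≈ 219.

219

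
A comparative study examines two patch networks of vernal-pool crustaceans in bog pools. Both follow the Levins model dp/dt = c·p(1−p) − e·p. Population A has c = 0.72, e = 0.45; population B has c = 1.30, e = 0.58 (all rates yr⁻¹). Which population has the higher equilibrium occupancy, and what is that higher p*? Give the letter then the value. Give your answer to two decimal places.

A: p*_A = 1 − 0.45/0.72 = 0.3750.
B: p*_B = 1 − 0.58/1.30 = 0.5538.
B is higher at 0.5538.

B, 0.55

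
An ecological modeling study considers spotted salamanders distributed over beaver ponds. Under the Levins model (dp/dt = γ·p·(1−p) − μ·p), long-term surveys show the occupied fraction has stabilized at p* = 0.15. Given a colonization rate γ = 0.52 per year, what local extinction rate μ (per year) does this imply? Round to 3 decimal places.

At equilibrium γ(1−p*) = μ.
μ = 0.52 × (1 − 0.15) = 0.52 × 0.8500 = 0.4420.

0.442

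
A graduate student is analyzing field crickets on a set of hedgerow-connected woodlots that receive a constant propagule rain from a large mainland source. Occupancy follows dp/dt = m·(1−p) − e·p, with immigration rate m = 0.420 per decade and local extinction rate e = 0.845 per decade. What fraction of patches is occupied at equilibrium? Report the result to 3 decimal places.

Setting dp/dt = 0: m − m·p* = e·p*, so m = (m+e)·p*.
p* = m/(m+e) = 0.420/(0.420+0.845) = 0.420/1.2650 = 0.3320.

0.332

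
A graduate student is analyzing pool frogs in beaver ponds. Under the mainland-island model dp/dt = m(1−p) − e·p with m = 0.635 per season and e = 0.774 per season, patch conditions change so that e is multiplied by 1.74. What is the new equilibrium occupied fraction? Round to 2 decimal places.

0.32

Before: p* = 0.635/(0.635+0.774) = 0.4507.
After: m = 0.635, e = 1.34676; p* = 0.635/1.9818 = 0.3204.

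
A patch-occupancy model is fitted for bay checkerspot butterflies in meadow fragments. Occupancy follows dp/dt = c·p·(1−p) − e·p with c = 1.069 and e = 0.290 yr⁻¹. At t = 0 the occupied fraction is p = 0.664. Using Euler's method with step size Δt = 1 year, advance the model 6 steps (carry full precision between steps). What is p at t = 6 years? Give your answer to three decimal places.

0.729

Update rule: p ← p + [c·p·(1−p) − e·p]·Δt with Δt = 1.
t = 1: p = 0.66400 + (+0.04594) = 0.70994
t = 2: p = 0.70994 + (+0.01425) = 0.72419
t = 3: p = 0.72419 + (+0.00350) = 0.72770
t = 4: p = 0.72770 + (+0.00080) = 0.72849
t = 5: p = 0.72849 + (+0.00018) = 0.72867
t = 6: p = 0.72867 + (+0.00004) = 0.72871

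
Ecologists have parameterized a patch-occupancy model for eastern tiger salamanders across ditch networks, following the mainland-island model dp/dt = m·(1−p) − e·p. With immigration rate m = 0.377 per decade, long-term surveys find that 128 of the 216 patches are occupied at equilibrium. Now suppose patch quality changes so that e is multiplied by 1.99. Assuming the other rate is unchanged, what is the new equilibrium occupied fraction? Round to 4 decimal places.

Observed p* = 128/216 = 0.59259.
Balance m(1−p*) = e·p* gives e = m(1−p*)/p* = 0.377×0.40741/0.59259 = 0.25919.
New p* = m/(m+e) = 0.37700/(0.37700+0.51579) = 0.42227.

0.4223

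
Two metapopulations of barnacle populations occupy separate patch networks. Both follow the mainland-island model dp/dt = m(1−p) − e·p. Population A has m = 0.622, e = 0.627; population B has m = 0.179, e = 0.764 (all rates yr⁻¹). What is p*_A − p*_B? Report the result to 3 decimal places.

0.308

A: p*_A = m/(m+e) = 0.622/1.2490 = 0.4980.
B: p*_B = 0.179/0.9430 = 0.1898.
p*_A − p*_B = 0.4980 − 0.1898 = 0.3082.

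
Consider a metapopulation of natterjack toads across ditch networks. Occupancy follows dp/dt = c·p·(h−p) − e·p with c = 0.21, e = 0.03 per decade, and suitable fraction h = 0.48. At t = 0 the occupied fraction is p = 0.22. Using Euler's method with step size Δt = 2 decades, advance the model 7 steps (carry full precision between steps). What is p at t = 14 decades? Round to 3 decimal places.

Update rule: p ← p + [c·p·(h−p) − e·p]·Δt with Δt = 2.
step 1: Δp = +0.01082, p = 0.23082
step 2: Δp = +0.01031, p = 0.24113
step 3: Δp = +0.00972, p = 0.25085
step 4: Δp = +0.00909, p = 0.25995
step 5: Δp = +0.00843, p = 0.26837
step 6: Δp = +0.00775, p = 0.27613
step 7: Δp = +0.00708, p = 0.28320

0.283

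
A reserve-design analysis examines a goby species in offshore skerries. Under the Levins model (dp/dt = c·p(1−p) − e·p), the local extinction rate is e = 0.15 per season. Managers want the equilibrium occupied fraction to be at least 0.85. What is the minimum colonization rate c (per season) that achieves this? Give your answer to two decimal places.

p* = 1 − e/c ≥ 0.85 requires e/c ≤ 0.1500, i.e. c ≥ e/0.1500.
c_min = 0.15/0.1500 = 1.0000.

1.00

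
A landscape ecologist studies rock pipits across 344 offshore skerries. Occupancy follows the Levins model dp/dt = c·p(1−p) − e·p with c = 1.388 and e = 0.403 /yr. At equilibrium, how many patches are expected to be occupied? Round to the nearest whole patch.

p* = 1 − e/c = 1 − 0.403/1.388 = 0.7097.
Expected occupied patches = N × p* = 344 × 0.7097 = 244.12 ≈ 244.

244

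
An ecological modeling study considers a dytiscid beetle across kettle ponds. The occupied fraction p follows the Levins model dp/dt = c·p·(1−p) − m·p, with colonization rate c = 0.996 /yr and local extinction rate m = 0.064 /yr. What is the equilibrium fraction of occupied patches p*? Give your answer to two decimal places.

At equilibrium, colonization balances extinction: c·p*·(1−p*) = m·p*.
So p* = 1 − m/c = 1 − 0.064/0.996 = 1 − 0.0643 = 0.9357.

0.94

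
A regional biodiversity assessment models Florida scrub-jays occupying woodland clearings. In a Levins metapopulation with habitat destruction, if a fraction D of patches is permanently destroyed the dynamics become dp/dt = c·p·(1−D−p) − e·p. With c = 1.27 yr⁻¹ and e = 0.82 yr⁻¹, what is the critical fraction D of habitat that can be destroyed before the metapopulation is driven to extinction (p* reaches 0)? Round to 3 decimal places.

0.354

The nontrivial equilibrium is p* = (1−D) − e/c; extinction occurs when this hits zero.
So D_crit = 1 − e/c = 1 − 0.82/1.27 = 1 − 0.6457 = 0.3543.
Note this equals the original equilibrium occupancy — the Levins extinction-debt result.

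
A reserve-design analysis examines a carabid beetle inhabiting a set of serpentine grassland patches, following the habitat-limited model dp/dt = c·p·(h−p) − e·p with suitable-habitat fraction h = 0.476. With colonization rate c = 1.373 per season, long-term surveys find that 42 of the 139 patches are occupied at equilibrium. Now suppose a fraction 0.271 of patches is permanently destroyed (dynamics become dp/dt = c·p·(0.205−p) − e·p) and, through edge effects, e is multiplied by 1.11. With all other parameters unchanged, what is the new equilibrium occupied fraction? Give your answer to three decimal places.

0.012

Observed p* = 42/139 = 0.30216.
Balance c(h−p*) = e gives e = 1.373×(0.476 − 0.30216) = 0.23868.
New p* = 0.205 − e/c = 0.205 − 0.26493/1.37300 = 0.01204.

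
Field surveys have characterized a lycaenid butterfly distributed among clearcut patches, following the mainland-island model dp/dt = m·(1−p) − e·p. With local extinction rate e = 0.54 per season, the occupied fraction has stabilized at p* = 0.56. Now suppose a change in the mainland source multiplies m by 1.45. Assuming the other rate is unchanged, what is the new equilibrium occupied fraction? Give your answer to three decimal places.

0.649

Balance m(1−p*) = e·p* gives m = e·p*/(1−p*) = 0.54×0.56000/0.44000 = 0.68727.
New p* = m/(m+e) = 0.99654/(0.99654+0.54000) = 0.64856.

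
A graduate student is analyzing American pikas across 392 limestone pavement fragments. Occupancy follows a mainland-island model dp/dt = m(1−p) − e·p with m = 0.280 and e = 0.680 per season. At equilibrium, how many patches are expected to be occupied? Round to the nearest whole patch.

114

p* = m/(m+e) = 0.280/0.9600 = 0.2917.
Expected occupied patches = N × p* = 392 × 0.2917 = 114.33 ≈ 114.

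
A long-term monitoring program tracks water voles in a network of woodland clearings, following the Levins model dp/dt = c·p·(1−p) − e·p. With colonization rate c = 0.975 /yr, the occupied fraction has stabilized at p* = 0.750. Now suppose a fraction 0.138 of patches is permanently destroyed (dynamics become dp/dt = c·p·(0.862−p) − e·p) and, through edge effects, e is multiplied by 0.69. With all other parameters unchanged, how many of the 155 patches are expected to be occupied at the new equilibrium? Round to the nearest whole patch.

Balance c(1−p*) = e gives e = 0.975×(1 − 0.75000) = 0.24375.
New p* = 0.862 − e/c = 0.862 − 0.16819/0.97500 = 0.68950.
Expected occupied = 155 × 0.68950 = 106.87 ≈ 107.

107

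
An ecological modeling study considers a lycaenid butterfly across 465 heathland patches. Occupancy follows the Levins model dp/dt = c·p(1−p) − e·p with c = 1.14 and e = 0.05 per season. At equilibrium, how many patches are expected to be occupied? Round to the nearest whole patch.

445

p* = 1 − e/c = 1 − 0.05/1.14 = 0.9561.
Expected occupied patches = N × p* = 465 × 0.9561 = 444.61 ≈ 445.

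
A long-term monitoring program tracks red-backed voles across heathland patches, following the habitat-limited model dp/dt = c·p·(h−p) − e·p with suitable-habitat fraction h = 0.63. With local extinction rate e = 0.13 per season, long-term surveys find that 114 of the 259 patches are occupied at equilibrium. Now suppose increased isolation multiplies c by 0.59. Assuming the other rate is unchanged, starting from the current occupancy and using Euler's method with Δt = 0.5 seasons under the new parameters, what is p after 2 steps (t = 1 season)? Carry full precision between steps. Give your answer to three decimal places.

Observed p* = 114/259 = 0.44015.
Balance c(h−p*) = e gives c = e/(0.63 − 0.44015) = 0.13/0.18985 = 0.68477.
Starting from p₀ = 0.44015; update p ← p + (dp/dt)·Δt with the new parameters.
step 1: Δp = -0.01173, p = 0.42842
step 2: Δp = -0.01040, p = 0.41802

0.418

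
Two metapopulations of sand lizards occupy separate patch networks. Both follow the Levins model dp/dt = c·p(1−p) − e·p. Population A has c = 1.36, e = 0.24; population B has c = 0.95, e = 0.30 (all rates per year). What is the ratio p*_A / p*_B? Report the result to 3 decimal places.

1.204

A: p*_A = 1 − 0.24/1.36 = 0.8235.
B: p*_B = 1 − 0.30/0.95 = 0.6842.
p*_A / p*_B = 0.8235/0.6842 = 1.2036.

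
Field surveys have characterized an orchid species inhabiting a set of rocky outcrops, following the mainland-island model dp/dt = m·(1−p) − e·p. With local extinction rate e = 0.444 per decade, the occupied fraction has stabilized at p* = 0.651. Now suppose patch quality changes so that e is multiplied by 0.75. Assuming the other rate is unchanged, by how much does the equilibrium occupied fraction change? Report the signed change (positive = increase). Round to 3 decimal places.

0.062

Balance m(1−p*) = e·p* gives m = e·p*/(1−p*) = 0.444×0.65100/0.34900 = 0.82821.
New p* = m/(m+e) = 0.82821/(0.82821+0.33300) = 0.71323.
Δp* = 0.71323 − 0.65100 = +0.06223.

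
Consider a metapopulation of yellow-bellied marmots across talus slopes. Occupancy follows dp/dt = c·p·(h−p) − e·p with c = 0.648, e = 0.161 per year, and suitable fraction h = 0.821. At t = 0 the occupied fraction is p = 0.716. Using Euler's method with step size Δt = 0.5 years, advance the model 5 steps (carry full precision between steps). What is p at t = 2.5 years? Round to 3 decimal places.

0.615

Update rule: p ← p + [c·p·(h−p) − e·p]·Δt with Δt = 0.5.
p: 0.71600 → 0.68272  (Δp = -0.03328)
p: 0.68272 → 0.65835  (Δp = -0.02437)
p: 0.65835 → 0.64005  (Δp = -0.01830)
p: 0.64005 → 0.62605  (Δp = -0.01400)
p: 0.62605 → 0.61519  (Δp = -0.01085)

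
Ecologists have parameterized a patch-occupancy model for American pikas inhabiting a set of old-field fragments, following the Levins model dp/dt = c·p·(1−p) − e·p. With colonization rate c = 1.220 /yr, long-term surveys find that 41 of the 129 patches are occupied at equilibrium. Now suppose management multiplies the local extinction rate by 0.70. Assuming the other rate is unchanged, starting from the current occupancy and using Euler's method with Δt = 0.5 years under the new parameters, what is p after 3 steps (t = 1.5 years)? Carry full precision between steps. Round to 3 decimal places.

0.424

Observed p* = 41/129 = 0.31783.
Balance c(1−p*) = e gives e = 1.220×(1 − 0.31783) = 0.83225.
Starting from p₀ = 0.31783; update p ← p + (dp/dt)·Δt with the new parameters.
p: 0.31783 → 0.35751  (Δp = +0.03968)
p: 0.35751 → 0.39348  (Δp = +0.03598)
p: 0.39348 → 0.42445  (Δp = +0.03096)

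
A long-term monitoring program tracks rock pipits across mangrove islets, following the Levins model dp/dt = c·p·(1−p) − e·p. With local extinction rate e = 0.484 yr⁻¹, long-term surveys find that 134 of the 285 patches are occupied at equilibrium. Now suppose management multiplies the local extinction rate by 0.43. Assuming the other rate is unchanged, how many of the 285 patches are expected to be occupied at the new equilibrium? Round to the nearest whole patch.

Observed p* = 134/285 = 0.47018.
Balance c(1−p*) = e gives c = e/(1 − 0.47018) = 0.484/0.52982 = 0.91352.
New p* = 1 − e/c = 1 − 0.20812/0.91352 = 0.77218.
Expected occupied = 285 × 0.77218 = 220.07 ≈ 220.

220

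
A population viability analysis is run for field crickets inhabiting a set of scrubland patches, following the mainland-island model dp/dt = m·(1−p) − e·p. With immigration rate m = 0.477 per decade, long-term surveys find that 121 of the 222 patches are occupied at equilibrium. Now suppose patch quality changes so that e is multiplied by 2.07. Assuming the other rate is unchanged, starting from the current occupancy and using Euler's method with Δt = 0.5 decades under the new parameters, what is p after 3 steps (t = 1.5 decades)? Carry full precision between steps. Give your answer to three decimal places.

Observed p* = 121/222 = 0.54505.
Balance m(1−p*) = e·p* gives e = m(1−p*)/p* = 0.477×0.45495/0.54505 = 0.39816.
Starting from p₀ = 0.54505; update p ← p + (dp/dt)·Δt with the new parameters.
t = 0.5: p = 0.54505 + (-0.11610) = 0.42894
t = 1: p = 0.42894 + (-0.04057) = 0.38838
t = 1.5: p = 0.38838 + (-0.01417) = 0.37420

0.374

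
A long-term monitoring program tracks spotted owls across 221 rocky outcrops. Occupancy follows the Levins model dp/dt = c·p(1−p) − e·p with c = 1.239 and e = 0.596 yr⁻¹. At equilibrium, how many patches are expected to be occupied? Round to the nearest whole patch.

115

p* = 1 − e/c = 1 − 0.596/1.239 = 0.5190.
Expected occupied patches = N × p* = 221 × 0.5190 = 114.69 ≈ 115.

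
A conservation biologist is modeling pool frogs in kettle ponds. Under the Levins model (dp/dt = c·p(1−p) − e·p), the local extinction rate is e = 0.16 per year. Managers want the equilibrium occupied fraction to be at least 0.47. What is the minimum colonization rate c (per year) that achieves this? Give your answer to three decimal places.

0.302

p* = 1 − e/c ≥ 0.47 requires e/c ≤ 0.5300, i.e. c ≥ e/0.5300.
c_min = 0.16/0.5300 = 0.3019.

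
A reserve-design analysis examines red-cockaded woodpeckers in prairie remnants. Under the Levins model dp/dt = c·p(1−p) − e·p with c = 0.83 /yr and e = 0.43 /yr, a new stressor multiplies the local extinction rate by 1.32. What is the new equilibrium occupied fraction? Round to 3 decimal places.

Before: p* = 1 − 0.43/0.83 = 0.4819.
After the change, c = 0.83, e = 0.5676, so p* = 1 − 0.5676/0.83 = 0.3161.

0.316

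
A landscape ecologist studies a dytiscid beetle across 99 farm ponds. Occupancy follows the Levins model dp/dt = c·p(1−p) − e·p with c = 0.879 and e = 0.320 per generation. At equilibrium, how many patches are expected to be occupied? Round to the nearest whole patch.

63

p* = 1 − e/c = 1 − 0.320/0.879 = 0.6359.
Expected occupied patches = N × p* = 99 × 0.6359 = 62.96 ≈ 63.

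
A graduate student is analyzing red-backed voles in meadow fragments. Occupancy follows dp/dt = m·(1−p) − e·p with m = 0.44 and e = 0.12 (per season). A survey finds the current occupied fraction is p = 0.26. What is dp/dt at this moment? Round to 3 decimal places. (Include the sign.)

0.294

Colonization term: m·(1−p) = 0.44×0.7400 = 0.32560.
Extinction term: e·p = 0.03120.
dp/dt = 0.32560 − 0.03120 = 0.29440.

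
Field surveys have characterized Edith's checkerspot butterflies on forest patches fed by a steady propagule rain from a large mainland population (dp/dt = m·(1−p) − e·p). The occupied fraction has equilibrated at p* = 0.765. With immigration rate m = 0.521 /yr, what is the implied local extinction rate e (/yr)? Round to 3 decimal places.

At equilibrium m(1−p*) = e·p*, so e = m(1−p*)/p*.
e = 0.521 × 0.2350 / 0.765 = 0.1600.

0.160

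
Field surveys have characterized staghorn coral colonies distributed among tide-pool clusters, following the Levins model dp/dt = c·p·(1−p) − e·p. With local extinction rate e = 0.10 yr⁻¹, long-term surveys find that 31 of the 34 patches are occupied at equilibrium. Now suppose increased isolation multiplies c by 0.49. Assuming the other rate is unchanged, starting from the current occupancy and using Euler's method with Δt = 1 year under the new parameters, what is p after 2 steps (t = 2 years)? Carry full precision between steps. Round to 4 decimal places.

0.8435

Observed p* = 31/34 = 0.91176.
Balance c(1−p*) = e gives c = e/(1 − 0.91176) = 0.10/0.08824 = 1.13333.
Starting from p₀ = 0.91176; update p ← p + (dp/dt)·Δt with the new parameters.
p: 0.91176 → 0.86526  (Δp = -0.04650)
p: 0.86526 → 0.84348  (Δp = -0.02178)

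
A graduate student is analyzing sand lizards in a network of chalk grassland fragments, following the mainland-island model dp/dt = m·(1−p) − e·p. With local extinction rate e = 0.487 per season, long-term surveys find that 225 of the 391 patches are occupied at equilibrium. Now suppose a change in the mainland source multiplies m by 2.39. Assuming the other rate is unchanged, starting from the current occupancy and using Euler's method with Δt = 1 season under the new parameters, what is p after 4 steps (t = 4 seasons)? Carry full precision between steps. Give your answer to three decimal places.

0.522

Observed p* = 225/391 = 0.57545.
Balance m(1−p*) = e·p* gives m = e·p*/(1−p*) = 0.487×0.57545/0.42455 = 0.66009.
Starting from p₀ = 0.57545; update p ← p + (dp/dt)·Δt with the new parameters.
p: 0.57545 → 0.96499  (Δp = +0.38954)
p: 0.96499 → 0.55028  (Δp = -0.41471)
p: 0.55028 → 0.99178  (Δp = +0.44150)
p: 0.99178 → 0.52175  (Δp = -0.47003)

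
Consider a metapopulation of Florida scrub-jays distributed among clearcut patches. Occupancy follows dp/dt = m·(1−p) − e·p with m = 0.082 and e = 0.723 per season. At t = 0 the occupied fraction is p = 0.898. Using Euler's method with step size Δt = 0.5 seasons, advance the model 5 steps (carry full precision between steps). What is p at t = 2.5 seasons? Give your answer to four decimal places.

Update rule: p ← p + [m·(1−p) − e·p]·Δt with Δt = 0.5.
  1  |  dp/dt·Δt = -0.320445  |  p_1 = 0.577555
  2  |  dp/dt·Δt = -0.191466  |  p_2 = 0.386089
  3  |  dp/dt·Δt = -0.114401  |  p_3 = 0.271688
  4  |  dp/dt·Δt = -0.068355  |  p_4 = 0.203334
  5  |  dp/dt·Δt = -0.040842  |  p_5 = 0.162492

0.1625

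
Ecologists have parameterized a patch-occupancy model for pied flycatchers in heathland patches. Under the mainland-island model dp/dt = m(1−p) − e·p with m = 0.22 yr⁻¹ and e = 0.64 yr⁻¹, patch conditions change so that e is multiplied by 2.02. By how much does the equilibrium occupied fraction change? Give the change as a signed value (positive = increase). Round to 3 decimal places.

-0.110

Before: p* = 0.22/(0.22+0.64) = 0.2558.
After: m = 0.22, e = 1.2928; p* = 0.22/1.5128 = 0.1454.
Δp* = 0.1454 − 0.2558 = -0.1104.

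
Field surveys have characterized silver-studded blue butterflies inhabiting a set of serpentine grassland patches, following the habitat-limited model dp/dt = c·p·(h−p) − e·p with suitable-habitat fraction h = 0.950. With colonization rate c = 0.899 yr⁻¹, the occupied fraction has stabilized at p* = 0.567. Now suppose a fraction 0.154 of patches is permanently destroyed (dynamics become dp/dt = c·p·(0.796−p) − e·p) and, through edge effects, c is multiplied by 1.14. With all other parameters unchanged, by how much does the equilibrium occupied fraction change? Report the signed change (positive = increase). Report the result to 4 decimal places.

Balance c(h−p*) = e gives e = 0.899×(0.95 − 0.56700) = 0.34432.
New p* = 0.796 − e/c = 0.796 − 0.34432/1.02486 = 0.46003.
Δp* = 0.46003 − 0.56700 = -0.10697.

-0.1070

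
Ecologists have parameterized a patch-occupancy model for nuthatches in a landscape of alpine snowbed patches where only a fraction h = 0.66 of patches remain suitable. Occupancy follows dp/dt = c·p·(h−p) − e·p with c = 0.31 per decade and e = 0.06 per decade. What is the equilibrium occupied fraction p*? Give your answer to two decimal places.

Setting dp/dt = 0 and dividing by p* gives c·(h−p*) = e.
So p* = h − e/c = 0.66 − 0.06/0.31 = 0.66 − 0.1935 = 0.4665.

0.47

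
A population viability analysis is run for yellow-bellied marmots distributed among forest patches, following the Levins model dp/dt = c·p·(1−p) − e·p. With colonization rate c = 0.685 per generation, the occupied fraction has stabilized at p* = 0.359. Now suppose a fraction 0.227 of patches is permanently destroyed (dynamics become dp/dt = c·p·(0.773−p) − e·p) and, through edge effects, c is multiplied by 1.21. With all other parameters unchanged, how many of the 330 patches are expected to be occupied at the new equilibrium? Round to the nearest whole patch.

Balance c(1−p*) = e gives e = 0.685×(1 − 0.35900) = 0.43909.
New p* = 0.773 − e/c = 0.773 − 0.43909/0.82885 = 0.24324.
Expected occupied = 330 × 0.24324 = 80.27 ≈ 80.

80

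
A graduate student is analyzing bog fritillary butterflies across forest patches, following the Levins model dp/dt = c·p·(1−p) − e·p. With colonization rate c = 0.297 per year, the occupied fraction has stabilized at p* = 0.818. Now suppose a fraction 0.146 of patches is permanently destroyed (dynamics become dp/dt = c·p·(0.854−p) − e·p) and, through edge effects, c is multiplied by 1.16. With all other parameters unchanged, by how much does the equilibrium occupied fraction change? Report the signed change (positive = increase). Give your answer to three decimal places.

-0.121

Balance c(1−p*) = e gives e = 0.297×(1 − 0.81800) = 0.05405.
New p* = 0.854 − e/c = 0.854 − 0.05405/0.34452 = 0.69712.
Δp* = 0.69712 − 0.81800 = -0.12088.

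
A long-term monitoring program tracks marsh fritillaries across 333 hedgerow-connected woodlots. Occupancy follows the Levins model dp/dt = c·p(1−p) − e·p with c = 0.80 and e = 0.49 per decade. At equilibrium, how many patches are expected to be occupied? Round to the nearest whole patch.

129

p* = 1 − e/c = 1 − 0.49/0.80 = 0.3875.
Expected occupied patches = N × p* = 333 × 0.3875 = 129.04 ≈ 129.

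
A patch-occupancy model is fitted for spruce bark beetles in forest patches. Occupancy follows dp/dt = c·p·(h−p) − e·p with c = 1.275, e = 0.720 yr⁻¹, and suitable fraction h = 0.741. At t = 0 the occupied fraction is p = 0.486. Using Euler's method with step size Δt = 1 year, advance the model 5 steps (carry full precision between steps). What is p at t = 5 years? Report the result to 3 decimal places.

0.202

Update rule: p ← p + [c·p·(h−p) − e·p]·Δt with Δt = 1.
  1  |  dp/dt·Δt = -0.191909  |  p_1 = 0.294091
  2  |  dp/dt·Δt = -0.044170  |  p_2 = 0.249921
  3  |  dp/dt·Δt = -0.023461  |  p_3 = 0.226460
  4  |  dp/dt·Δt = -0.014485  |  p_4 = 0.211975
  5  |  dp/dt·Δt = -0.009643  |  p_5 = 0.202332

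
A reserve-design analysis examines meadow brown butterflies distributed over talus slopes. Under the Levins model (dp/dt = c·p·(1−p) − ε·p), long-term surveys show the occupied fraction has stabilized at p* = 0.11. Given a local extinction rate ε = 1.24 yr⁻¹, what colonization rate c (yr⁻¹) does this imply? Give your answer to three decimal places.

1.393

At equilibrium c(1−p*) = ε, so c = ε/(1−p*).
c = 1.24/(1 − 0.11) = 1.24/0.8900 = 1.3933.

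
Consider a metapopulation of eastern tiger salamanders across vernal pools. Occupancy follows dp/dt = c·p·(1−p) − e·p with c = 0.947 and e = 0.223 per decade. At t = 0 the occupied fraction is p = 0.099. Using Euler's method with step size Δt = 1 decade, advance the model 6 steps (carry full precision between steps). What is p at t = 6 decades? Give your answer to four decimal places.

0.7136

Update rule: p ← p + [c·p·(1−p) − e·p]·Δt with Δt = 1.
t = 1: p = 0.09900 + (+0.06239) = 0.16139
t = 2: p = 0.16139 + (+0.09218) = 0.25358
t = 3: p = 0.25358 + (+0.12270) = 0.37627
t = 4: p = 0.37627 + (+0.13834) = 0.51462
t = 5: p = 0.51462 + (+0.12179) = 0.63640
t = 6: p = 0.63640 + (+0.07721) = 0.71362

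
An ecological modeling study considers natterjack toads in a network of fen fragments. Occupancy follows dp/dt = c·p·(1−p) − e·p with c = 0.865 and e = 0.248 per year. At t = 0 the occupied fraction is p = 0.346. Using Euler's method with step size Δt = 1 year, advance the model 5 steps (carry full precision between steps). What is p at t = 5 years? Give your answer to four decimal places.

Update rule: p ← p + [c·p·(1−p) − e·p]·Δt with Δt = 1.
  1  |  dp/dt·Δt = +0.109928  |  p_1 = 0.455928
  2  |  dp/dt·Δt = +0.101500  |  p_2 = 0.557427
  3  |  dp/dt·Δt = +0.075155  |  p_3 = 0.632583
  4  |  dp/dt·Δt = +0.044164  |  p_4 = 0.676747
  5  |  dp/dt·Δt = +0.021395  |  p_5 = 0.698142

0.6981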